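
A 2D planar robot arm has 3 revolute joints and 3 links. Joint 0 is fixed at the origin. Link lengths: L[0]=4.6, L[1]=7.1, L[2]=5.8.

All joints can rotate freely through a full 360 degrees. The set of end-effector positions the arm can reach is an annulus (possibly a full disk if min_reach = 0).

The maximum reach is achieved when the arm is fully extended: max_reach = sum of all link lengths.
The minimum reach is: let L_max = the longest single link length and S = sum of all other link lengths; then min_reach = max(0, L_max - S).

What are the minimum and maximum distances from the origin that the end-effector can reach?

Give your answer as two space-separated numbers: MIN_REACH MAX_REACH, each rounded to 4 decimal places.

Link lengths: [4.6, 7.1, 5.8]
max_reach = 4.6 + 7.1 + 5.8 = 17.5
L_max = max([4.6, 7.1, 5.8]) = 7.1
S (sum of others) = 17.5 - 7.1 = 10.4
min_reach = max(0, 7.1 - 10.4) = max(0, -3.3) = 0

Answer: 0.0000 17.5000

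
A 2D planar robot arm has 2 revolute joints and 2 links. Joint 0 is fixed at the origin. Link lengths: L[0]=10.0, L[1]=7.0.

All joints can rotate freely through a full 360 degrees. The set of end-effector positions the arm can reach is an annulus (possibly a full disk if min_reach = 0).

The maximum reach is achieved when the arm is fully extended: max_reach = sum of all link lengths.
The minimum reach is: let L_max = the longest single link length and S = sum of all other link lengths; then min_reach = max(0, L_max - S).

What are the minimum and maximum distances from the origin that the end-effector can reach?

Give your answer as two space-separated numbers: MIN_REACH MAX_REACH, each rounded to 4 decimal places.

Answer: 3.0000 17.0000

Derivation:
Link lengths: [10.0, 7.0]
max_reach = 10 + 7 = 17
L_max = max([10.0, 7.0]) = 10
S (sum of others) = 17 - 10 = 7
min_reach = max(0, 10 - 7) = max(0, 3) = 3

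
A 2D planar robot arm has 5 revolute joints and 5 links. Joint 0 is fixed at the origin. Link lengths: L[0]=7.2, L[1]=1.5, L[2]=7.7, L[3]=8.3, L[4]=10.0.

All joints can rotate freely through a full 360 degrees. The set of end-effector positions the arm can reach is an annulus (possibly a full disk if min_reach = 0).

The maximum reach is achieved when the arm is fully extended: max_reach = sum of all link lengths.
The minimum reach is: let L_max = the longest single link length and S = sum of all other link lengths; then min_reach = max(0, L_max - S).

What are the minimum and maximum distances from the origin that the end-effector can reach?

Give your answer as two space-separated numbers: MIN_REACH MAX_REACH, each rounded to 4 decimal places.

Answer: 0.0000 34.7000

Derivation:
Link lengths: [7.2, 1.5, 7.7, 8.3, 10.0]
max_reach = 7.2 + 1.5 + 7.7 + 8.3 + 10 = 34.7
L_max = max([7.2, 1.5, 7.7, 8.3, 10.0]) = 10
S (sum of others) = 34.7 - 10 = 24.7
min_reach = max(0, 10 - 24.7) = max(0, -14.7) = 0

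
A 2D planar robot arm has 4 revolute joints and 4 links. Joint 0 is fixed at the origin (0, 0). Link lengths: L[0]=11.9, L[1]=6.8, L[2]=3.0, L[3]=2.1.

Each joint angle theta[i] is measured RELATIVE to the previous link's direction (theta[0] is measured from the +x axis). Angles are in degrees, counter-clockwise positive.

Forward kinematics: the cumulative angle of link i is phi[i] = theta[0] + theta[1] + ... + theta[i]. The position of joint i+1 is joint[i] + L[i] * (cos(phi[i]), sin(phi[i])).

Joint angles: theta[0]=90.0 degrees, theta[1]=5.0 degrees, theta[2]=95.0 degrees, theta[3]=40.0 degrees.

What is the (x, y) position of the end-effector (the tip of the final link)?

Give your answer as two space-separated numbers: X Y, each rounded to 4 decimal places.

Answer: -4.8969 16.5445

Derivation:
joint[0] = (0.0000, 0.0000)  (base)
link 0: phi[0] = 90 = 90 deg
  cos(90 deg) = 0.0000, sin(90 deg) = 1.0000
  joint[1] = (0.0000, 0.0000) + 11.9 * (0.0000, 1.0000) = (0.0000 + 0.0000, 0.0000 + 11.9000) = (0.0000, 11.9000)
link 1: phi[1] = 90 + 5 = 95 deg
  cos(95 deg) = -0.0872, sin(95 deg) = 0.9962
  joint[2] = (0.0000, 11.9000) + 6.8 * (-0.0872, 0.9962) = (0.0000 + -0.5927, 11.9000 + 6.7741) = (-0.5927, 18.6741)
link 2: phi[2] = 90 + 5 + 95 = 190 deg
  cos(190 deg) = -0.9848, sin(190 deg) = -0.1736
  joint[3] = (-0.5927, 18.6741) + 3 * (-0.9848, -0.1736) = (-0.5927 + -2.9544, 18.6741 + -0.5209) = (-3.5471, 18.1532)
link 3: phi[3] = 90 + 5 + 95 + 40 = 230 deg
  cos(230 deg) = -0.6428, sin(230 deg) = -0.7660
  joint[4] = (-3.5471, 18.1532) + 2.1 * (-0.6428, -0.7660) = (-3.5471 + -1.3499, 18.1532 + -1.6087) = (-4.8969, 16.5445)
End effector: (-4.8969, 16.5445)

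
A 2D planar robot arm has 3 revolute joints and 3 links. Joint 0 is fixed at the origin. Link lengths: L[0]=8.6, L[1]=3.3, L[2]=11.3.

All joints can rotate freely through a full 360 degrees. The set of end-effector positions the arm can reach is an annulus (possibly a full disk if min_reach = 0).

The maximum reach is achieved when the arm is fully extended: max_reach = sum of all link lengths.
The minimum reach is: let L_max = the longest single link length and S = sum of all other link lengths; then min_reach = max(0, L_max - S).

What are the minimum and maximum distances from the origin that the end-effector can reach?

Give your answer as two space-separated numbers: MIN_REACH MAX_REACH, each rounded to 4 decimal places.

Link lengths: [8.6, 3.3, 11.3]
max_reach = 8.6 + 3.3 + 11.3 = 23.2
L_max = max([8.6, 3.3, 11.3]) = 11.3
S (sum of others) = 23.2 - 11.3 = 11.9
min_reach = max(0, 11.3 - 11.9) = max(0, -0.6) = 0

Answer: 0.0000 23.2000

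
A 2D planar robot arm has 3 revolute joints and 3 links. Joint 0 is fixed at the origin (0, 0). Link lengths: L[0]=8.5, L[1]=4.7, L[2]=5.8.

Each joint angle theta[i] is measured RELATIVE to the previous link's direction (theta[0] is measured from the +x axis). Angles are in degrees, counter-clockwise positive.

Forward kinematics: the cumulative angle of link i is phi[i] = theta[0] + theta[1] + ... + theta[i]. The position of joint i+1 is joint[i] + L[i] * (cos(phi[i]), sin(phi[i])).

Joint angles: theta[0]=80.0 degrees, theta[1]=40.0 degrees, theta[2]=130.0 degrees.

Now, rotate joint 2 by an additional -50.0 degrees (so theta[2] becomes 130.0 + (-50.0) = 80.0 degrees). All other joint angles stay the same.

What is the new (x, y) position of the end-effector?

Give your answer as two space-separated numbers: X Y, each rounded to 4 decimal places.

Answer: -6.3242 10.4575

Derivation:
joint[0] = (0.0000, 0.0000)  (base)
link 0: phi[0] = 80 = 80 deg
  cos(80 deg) = 0.1736, sin(80 deg) = 0.9848
  joint[1] = (0.0000, 0.0000) + 8.5 * (0.1736, 0.9848) = (0.0000 + 1.4760, 0.0000 + 8.3709) = (1.4760, 8.3709)
link 1: phi[1] = 80 + 40 = 120 deg
  cos(120 deg) = -0.5000, sin(120 deg) = 0.8660
  joint[2] = (1.4760, 8.3709) + 4.7 * (-0.5000, 0.8660) = (1.4760 + -2.3500, 8.3709 + 4.0703) = (-0.8740, 12.4412)
link 2: phi[2] = 80 + 40 + 80 = 200 deg
  cos(200 deg) = -0.9397, sin(200 deg) = -0.3420
  joint[3] = (-0.8740, 12.4412) + 5.8 * (-0.9397, -0.3420) = (-0.8740 + -5.4502, 12.4412 + -1.9837) = (-6.3242, 10.4575)
End effector: (-6.3242, 10.4575)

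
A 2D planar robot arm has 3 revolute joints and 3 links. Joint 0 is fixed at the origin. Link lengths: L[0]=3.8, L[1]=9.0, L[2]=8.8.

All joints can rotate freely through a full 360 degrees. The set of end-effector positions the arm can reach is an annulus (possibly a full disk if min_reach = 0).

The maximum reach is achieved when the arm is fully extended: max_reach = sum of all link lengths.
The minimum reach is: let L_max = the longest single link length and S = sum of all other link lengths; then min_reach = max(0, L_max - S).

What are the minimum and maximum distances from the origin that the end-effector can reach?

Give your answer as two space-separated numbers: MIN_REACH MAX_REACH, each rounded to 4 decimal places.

Link lengths: [3.8, 9.0, 8.8]
max_reach = 3.8 + 9 + 8.8 = 21.6
L_max = max([3.8, 9.0, 8.8]) = 9
S (sum of others) = 21.6 - 9 = 12.6
min_reach = max(0, 9 - 12.6) = max(0, -3.6) = 0

Answer: 0.0000 21.6000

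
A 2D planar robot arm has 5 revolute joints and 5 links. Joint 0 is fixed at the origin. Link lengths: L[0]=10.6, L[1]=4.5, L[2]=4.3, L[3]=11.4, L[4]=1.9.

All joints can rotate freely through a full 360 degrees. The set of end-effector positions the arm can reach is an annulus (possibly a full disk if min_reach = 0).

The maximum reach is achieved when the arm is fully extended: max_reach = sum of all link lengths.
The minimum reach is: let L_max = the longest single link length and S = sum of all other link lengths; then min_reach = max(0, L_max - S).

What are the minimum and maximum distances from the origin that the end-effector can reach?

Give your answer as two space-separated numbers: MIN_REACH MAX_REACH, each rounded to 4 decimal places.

Answer: 0.0000 32.7000

Derivation:
Link lengths: [10.6, 4.5, 4.3, 11.4, 1.9]
max_reach = 10.6 + 4.5 + 4.3 + 11.4 + 1.9 = 32.7
L_max = max([10.6, 4.5, 4.3, 11.4, 1.9]) = 11.4
S (sum of others) = 32.7 - 11.4 = 21.3
min_reach = max(0, 11.4 - 21.3) = max(0, -9.9) = 0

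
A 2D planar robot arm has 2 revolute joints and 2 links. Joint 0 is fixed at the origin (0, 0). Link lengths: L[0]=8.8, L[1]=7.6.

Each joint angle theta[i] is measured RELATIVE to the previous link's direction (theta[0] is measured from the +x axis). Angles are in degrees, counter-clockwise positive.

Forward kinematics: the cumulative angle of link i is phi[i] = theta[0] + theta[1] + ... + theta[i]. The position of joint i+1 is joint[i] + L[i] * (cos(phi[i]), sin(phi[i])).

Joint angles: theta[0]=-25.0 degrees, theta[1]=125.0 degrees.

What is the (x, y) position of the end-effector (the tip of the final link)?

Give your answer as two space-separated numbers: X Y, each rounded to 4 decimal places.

Answer: 6.6558 3.7655

Derivation:
joint[0] = (0.0000, 0.0000)  (base)
link 0: phi[0] = -25 = -25 deg
  cos(-25 deg) = 0.9063, sin(-25 deg) = -0.4226
  joint[1] = (0.0000, 0.0000) + 8.8 * (0.9063, -0.4226) = (0.0000 + 7.9755, 0.0000 + -3.7190) = (7.9755, -3.7190)
link 1: phi[1] = -25 + 125 = 100 deg
  cos(100 deg) = -0.1736, sin(100 deg) = 0.9848
  joint[2] = (7.9755, -3.7190) + 7.6 * (-0.1736, 0.9848) = (7.9755 + -1.3197, -3.7190 + 7.4845) = (6.6558, 3.7655)
End effector: (6.6558, 3.7655)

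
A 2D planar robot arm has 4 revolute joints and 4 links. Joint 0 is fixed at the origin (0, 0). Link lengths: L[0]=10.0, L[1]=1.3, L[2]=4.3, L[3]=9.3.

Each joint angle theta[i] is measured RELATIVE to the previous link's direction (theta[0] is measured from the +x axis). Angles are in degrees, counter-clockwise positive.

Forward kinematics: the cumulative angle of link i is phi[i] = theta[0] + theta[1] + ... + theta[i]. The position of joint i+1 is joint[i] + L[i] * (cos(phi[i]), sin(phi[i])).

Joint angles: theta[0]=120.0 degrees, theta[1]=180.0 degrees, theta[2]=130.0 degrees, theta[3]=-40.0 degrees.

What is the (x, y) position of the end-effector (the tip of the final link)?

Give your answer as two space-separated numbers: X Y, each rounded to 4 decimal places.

Answer: 5.1747 16.2251

Derivation:
joint[0] = (0.0000, 0.0000)  (base)
link 0: phi[0] = 120 = 120 deg
  cos(120 deg) = -0.5000, sin(120 deg) = 0.8660
  joint[1] = (0.0000, 0.0000) + 10 * (-0.5000, 0.8660) = (0.0000 + -5.0000, 0.0000 + 8.6603) = (-5.0000, 8.6603)
link 1: phi[1] = 120 + 180 = 300 deg
  cos(300 deg) = 0.5000, sin(300 deg) = -0.8660
  joint[2] = (-5.0000, 8.6603) + 1.3 * (0.5000, -0.8660) = (-5.0000 + 0.6500, 8.6603 + -1.1258) = (-4.3500, 7.5344)
link 2: phi[2] = 120 + 180 + 130 = 430 deg
  cos(430 deg) = 0.3420, sin(430 deg) = 0.9397
  joint[3] = (-4.3500, 7.5344) + 4.3 * (0.3420, 0.9397) = (-4.3500 + 1.4707, 7.5344 + 4.0407) = (-2.8793, 11.5751)
link 3: phi[3] = 120 + 180 + 130 + -40 = 390 deg
  cos(390 deg) = 0.8660, sin(390 deg) = 0.5000
  joint[4] = (-2.8793, 11.5751) + 9.3 * (0.8660, 0.5000) = (-2.8793 + 8.0540, 11.5751 + 4.6500) = (5.1747, 16.2251)
End effector: (5.1747, 16.2251)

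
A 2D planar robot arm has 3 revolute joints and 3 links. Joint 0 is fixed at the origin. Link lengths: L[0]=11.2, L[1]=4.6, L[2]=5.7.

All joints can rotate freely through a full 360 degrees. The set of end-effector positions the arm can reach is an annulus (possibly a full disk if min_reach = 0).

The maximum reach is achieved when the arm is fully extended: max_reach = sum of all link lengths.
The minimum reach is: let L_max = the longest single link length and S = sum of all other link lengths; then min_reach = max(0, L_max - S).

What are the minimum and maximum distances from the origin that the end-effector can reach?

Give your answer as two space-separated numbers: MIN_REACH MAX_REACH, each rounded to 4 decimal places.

Answer: 0.9000 21.5000

Derivation:
Link lengths: [11.2, 4.6, 5.7]
max_reach = 11.2 + 4.6 + 5.7 = 21.5
L_max = max([11.2, 4.6, 5.7]) = 11.2
S (sum of others) = 21.5 - 11.2 = 10.3
min_reach = max(0, 11.2 - 10.3) = max(0, 0.9) = 0.9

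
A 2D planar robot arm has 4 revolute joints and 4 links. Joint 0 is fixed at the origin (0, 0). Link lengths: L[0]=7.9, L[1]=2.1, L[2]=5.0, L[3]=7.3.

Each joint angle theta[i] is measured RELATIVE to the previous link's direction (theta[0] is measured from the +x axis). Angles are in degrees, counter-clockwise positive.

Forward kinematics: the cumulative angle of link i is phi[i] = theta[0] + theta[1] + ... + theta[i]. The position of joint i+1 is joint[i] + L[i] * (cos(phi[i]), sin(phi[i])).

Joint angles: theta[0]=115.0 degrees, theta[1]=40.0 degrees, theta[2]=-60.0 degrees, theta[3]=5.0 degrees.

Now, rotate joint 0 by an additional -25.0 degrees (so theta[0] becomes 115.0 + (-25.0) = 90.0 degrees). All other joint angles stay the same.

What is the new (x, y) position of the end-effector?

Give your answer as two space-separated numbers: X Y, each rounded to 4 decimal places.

Answer: 2.2496 21.2584

Derivation:
joint[0] = (0.0000, 0.0000)  (base)
link 0: phi[0] = 90 = 90 deg
  cos(90 deg) = 0.0000, sin(90 deg) = 1.0000
  joint[1] = (0.0000, 0.0000) + 7.9 * (0.0000, 1.0000) = (0.0000 + 0.0000, 0.0000 + 7.9000) = (0.0000, 7.9000)
link 1: phi[1] = 90 + 40 = 130 deg
  cos(130 deg) = -0.6428, sin(130 deg) = 0.7660
  joint[2] = (0.0000, 7.9000) + 2.1 * (-0.6428, 0.7660) = (0.0000 + -1.3499, 7.9000 + 1.6087) = (-1.3499, 9.5087)
link 2: phi[2] = 90 + 40 + -60 = 70 deg
  cos(70 deg) = 0.3420, sin(70 deg) = 0.9397
  joint[3] = (-1.3499, 9.5087) + 5 * (0.3420, 0.9397) = (-1.3499 + 1.7101, 9.5087 + 4.6985) = (0.3602, 14.2072)
link 3: phi[3] = 90 + 40 + -60 + 5 = 75 deg
  cos(75 deg) = 0.2588, sin(75 deg) = 0.9659
  joint[4] = (0.3602, 14.2072) + 7.3 * (0.2588, 0.9659) = (0.3602 + 1.8894, 14.2072 + 7.0513) = (2.2496, 21.2584)
End effector: (2.2496, 21.2584)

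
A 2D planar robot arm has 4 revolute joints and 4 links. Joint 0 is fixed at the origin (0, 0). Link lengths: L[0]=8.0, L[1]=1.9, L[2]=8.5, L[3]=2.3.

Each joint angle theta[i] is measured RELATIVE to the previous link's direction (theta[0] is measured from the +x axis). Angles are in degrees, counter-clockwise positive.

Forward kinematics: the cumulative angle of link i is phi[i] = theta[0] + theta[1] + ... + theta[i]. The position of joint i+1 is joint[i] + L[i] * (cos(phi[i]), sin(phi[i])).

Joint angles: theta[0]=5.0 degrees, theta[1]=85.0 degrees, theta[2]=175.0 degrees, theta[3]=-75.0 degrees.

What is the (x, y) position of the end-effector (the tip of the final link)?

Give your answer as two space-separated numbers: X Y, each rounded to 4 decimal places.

Answer: 4.9637 -6.2698

Derivation:
joint[0] = (0.0000, 0.0000)  (base)
link 0: phi[0] = 5 = 5 deg
  cos(5 deg) = 0.9962, sin(5 deg) = 0.0872
  joint[1] = (0.0000, 0.0000) + 8 * (0.9962, 0.0872) = (0.0000 + 7.9696, 0.0000 + 0.6972) = (7.9696, 0.6972)
link 1: phi[1] = 5 + 85 = 90 deg
  cos(90 deg) = 0.0000, sin(90 deg) = 1.0000
  joint[2] = (7.9696, 0.6972) + 1.9 * (0.0000, 1.0000) = (7.9696 + 0.0000, 0.6972 + 1.9000) = (7.9696, 2.5972)
link 2: phi[2] = 5 + 85 + 175 = 265 deg
  cos(265 deg) = -0.0872, sin(265 deg) = -0.9962
  joint[3] = (7.9696, 2.5972) + 8.5 * (-0.0872, -0.9962) = (7.9696 + -0.7408, 2.5972 + -8.4677) = (7.2287, -5.8704)
link 3: phi[3] = 5 + 85 + 175 + -75 = 190 deg
  cos(190 deg) = -0.9848, sin(190 deg) = -0.1736
  joint[4] = (7.2287, -5.8704) + 2.3 * (-0.9848, -0.1736) = (7.2287 + -2.2651, -5.8704 + -0.3994) = (4.9637, -6.2698)
End effector: (4.9637, -6.2698)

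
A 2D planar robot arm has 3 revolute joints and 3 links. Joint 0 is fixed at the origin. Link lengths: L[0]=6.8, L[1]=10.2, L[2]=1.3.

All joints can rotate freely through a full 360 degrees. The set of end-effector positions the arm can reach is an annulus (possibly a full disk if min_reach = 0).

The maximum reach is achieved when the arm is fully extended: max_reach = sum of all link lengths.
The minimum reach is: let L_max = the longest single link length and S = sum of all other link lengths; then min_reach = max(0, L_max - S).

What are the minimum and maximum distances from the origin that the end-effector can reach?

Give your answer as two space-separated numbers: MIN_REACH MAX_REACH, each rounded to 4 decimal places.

Link lengths: [6.8, 10.2, 1.3]
max_reach = 6.8 + 10.2 + 1.3 = 18.3
L_max = max([6.8, 10.2, 1.3]) = 10.2
S (sum of others) = 18.3 - 10.2 = 8.1
min_reach = max(0, 10.2 - 8.1) = max(0, 2.1) = 2.1

Answer: 2.1000 18.3000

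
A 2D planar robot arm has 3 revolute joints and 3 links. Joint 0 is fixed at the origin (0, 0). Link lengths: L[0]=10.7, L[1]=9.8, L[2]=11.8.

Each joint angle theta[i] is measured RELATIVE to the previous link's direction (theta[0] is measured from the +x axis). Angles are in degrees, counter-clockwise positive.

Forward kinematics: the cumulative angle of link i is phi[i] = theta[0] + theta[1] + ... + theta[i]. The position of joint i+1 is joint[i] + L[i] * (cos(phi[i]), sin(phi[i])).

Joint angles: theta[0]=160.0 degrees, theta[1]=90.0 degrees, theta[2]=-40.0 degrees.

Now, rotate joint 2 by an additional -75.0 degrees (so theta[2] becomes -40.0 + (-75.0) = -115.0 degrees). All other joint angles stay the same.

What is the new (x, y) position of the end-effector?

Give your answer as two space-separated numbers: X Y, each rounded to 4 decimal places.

joint[0] = (0.0000, 0.0000)  (base)
link 0: phi[0] = 160 = 160 deg
  cos(160 deg) = -0.9397, sin(160 deg) = 0.3420
  joint[1] = (0.0000, 0.0000) + 10.7 * (-0.9397, 0.3420) = (0.0000 + -10.0547, 0.0000 + 3.6596) = (-10.0547, 3.6596)
link 1: phi[1] = 160 + 90 = 250 deg
  cos(250 deg) = -0.3420, sin(250 deg) = -0.9397
  joint[2] = (-10.0547, 3.6596) + 9.8 * (-0.3420, -0.9397) = (-10.0547 + -3.3518, 3.6596 + -9.2090) = (-13.4065, -5.5494)
link 2: phi[2] = 160 + 90 + -115 = 135 deg
  cos(135 deg) = -0.7071, sin(135 deg) = 0.7071
  joint[3] = (-13.4065, -5.5494) + 11.8 * (-0.7071, 0.7071) = (-13.4065 + -8.3439, -5.5494 + 8.3439) = (-21.7504, 2.7945)
End effector: (-21.7504, 2.7945)

Answer: -21.7504 2.7945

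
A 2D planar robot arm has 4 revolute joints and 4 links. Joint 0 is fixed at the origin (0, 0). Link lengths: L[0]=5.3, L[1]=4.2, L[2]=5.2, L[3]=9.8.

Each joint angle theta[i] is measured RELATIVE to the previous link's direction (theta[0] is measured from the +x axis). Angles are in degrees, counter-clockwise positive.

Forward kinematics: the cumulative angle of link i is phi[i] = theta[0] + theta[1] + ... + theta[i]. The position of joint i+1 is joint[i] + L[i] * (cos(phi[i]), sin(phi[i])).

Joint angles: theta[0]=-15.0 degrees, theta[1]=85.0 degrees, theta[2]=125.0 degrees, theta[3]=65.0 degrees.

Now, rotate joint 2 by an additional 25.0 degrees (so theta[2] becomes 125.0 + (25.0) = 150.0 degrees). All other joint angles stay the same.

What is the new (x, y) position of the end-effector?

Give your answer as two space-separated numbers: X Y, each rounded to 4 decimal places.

joint[0] = (0.0000, 0.0000)  (base)
link 0: phi[0] = -15 = -15 deg
  cos(-15 deg) = 0.9659, sin(-15 deg) = -0.2588
  joint[1] = (0.0000, 0.0000) + 5.3 * (0.9659, -0.2588) = (0.0000 + 5.1194, 0.0000 + -1.3717) = (5.1194, -1.3717)
link 1: phi[1] = -15 + 85 = 70 deg
  cos(70 deg) = 0.3420, sin(70 deg) = 0.9397
  joint[2] = (5.1194, -1.3717) + 4.2 * (0.3420, 0.9397) = (5.1194 + 1.4365, -1.3717 + 3.9467) = (6.5559, 2.5750)
link 2: phi[2] = -15 + 85 + 150 = 220 deg
  cos(220 deg) = -0.7660, sin(220 deg) = -0.6428
  joint[3] = (6.5559, 2.5750) + 5.2 * (-0.7660, -0.6428) = (6.5559 + -3.9834, 2.5750 + -3.3425) = (2.5725, -0.7675)
link 3: phi[3] = -15 + 85 + 150 + 65 = 285 deg
  cos(285 deg) = 0.2588, sin(285 deg) = -0.9659
  joint[4] = (2.5725, -0.7675) + 9.8 * (0.2588, -0.9659) = (2.5725 + 2.5364, -0.7675 + -9.4661) = (5.1089, -10.2336)
End effector: (5.1089, -10.2336)

Answer: 5.1089 -10.2336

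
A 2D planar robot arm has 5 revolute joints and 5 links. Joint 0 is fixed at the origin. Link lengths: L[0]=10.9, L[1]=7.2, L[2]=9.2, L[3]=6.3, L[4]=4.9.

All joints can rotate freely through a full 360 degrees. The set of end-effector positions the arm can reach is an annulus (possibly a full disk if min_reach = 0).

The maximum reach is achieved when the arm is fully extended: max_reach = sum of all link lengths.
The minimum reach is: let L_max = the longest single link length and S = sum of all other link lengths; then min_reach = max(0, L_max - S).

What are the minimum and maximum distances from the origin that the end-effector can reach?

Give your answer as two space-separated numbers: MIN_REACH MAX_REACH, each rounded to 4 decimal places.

Link lengths: [10.9, 7.2, 9.2, 6.3, 4.9]
max_reach = 10.9 + 7.2 + 9.2 + 6.3 + 4.9 = 38.5
L_max = max([10.9, 7.2, 9.2, 6.3, 4.9]) = 10.9
S (sum of others) = 38.5 - 10.9 = 27.6
min_reach = max(0, 10.9 - 27.6) = max(0, -16.7) = 0

Answer: 0.0000 38.5000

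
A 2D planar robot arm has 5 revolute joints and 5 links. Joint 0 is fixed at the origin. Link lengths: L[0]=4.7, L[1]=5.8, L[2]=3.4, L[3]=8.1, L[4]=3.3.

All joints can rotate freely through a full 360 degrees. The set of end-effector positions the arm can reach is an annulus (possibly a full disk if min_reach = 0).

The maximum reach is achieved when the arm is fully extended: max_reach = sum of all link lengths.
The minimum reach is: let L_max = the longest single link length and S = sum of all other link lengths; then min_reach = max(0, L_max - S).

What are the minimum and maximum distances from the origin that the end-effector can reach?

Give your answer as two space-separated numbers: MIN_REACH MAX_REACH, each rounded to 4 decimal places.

Link lengths: [4.7, 5.8, 3.4, 8.1, 3.3]
max_reach = 4.7 + 5.8 + 3.4 + 8.1 + 3.3 = 25.3
L_max = max([4.7, 5.8, 3.4, 8.1, 3.3]) = 8.1
S (sum of others) = 25.3 - 8.1 = 17.2
min_reach = max(0, 8.1 - 17.2) = max(0, -9.1) = 0

Answer: 0.0000 25.3000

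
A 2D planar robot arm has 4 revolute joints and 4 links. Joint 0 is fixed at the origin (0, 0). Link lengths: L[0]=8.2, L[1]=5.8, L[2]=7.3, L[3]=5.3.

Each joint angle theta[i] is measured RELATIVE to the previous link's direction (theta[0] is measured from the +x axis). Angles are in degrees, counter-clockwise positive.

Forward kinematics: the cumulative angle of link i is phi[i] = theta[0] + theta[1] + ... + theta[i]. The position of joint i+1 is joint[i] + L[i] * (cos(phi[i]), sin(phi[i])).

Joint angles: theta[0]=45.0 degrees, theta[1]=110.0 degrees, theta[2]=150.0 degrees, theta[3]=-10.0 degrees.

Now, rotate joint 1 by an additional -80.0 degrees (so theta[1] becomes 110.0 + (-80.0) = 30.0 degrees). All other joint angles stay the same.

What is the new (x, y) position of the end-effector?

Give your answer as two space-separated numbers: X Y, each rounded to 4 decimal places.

joint[0] = (0.0000, 0.0000)  (base)
link 0: phi[0] = 45 = 45 deg
  cos(45 deg) = 0.7071, sin(45 deg) = 0.7071
  joint[1] = (0.0000, 0.0000) + 8.2 * (0.7071, 0.7071) = (0.0000 + 5.7983, 0.0000 + 5.7983) = (5.7983, 5.7983)
link 1: phi[1] = 45 + 30 = 75 deg
  cos(75 deg) = 0.2588, sin(75 deg) = 0.9659
  joint[2] = (5.7983, 5.7983) + 5.8 * (0.2588, 0.9659) = (5.7983 + 1.5012, 5.7983 + 5.6024) = (7.2994, 11.4006)
link 2: phi[2] = 45 + 30 + 150 = 225 deg
  cos(225 deg) = -0.7071, sin(225 deg) = -0.7071
  joint[3] = (7.2994, 11.4006) + 7.3 * (-0.7071, -0.7071) = (7.2994 + -5.1619, 11.4006 + -5.1619) = (2.1375, 6.2388)
link 3: phi[3] = 45 + 30 + 150 + -10 = 215 deg
  cos(215 deg) = -0.8192, sin(215 deg) = -0.5736
  joint[4] = (2.1375, 6.2388) + 5.3 * (-0.8192, -0.5736) = (2.1375 + -4.3415, 6.2388 + -3.0400) = (-2.2040, 3.1988)
End effector: (-2.2040, 3.1988)

Answer: -2.2040 3.1988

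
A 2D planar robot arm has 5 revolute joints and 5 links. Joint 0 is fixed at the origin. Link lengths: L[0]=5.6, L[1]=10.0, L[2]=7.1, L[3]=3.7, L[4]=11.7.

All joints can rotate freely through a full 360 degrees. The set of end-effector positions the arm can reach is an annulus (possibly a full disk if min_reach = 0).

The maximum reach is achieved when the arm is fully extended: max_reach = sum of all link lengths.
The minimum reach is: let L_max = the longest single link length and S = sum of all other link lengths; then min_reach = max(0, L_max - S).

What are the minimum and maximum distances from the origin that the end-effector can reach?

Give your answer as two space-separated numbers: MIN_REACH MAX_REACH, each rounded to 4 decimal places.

Link lengths: [5.6, 10.0, 7.1, 3.7, 11.7]
max_reach = 5.6 + 10 + 7.1 + 3.7 + 11.7 = 38.1
L_max = max([5.6, 10.0, 7.1, 3.7, 11.7]) = 11.7
S (sum of others) = 38.1 - 11.7 = 26.4
min_reach = max(0, 11.7 - 26.4) = max(0, -14.7) = 0

Answer: 0.0000 38.1000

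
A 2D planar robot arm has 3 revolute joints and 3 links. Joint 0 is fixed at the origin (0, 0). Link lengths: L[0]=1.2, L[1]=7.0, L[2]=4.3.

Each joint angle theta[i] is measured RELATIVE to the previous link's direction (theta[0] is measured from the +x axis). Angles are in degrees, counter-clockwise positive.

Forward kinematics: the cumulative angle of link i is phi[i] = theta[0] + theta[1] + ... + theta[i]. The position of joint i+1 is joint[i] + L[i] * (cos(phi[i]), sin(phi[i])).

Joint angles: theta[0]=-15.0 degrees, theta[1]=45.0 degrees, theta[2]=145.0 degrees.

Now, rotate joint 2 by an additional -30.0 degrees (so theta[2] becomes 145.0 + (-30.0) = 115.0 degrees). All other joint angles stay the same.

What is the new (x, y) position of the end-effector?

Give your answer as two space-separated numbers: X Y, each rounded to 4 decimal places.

Answer: 3.6989 5.6558

Derivation:
joint[0] = (0.0000, 0.0000)  (base)
link 0: phi[0] = -15 = -15 deg
  cos(-15 deg) = 0.9659, sin(-15 deg) = -0.2588
  joint[1] = (0.0000, 0.0000) + 1.2 * (0.9659, -0.2588) = (0.0000 + 1.1591, 0.0000 + -0.3106) = (1.1591, -0.3106)
link 1: phi[1] = -15 + 45 = 30 deg
  cos(30 deg) = 0.8660, sin(30 deg) = 0.5000
  joint[2] = (1.1591, -0.3106) + 7 * (0.8660, 0.5000) = (1.1591 + 6.0622, -0.3106 + 3.5000) = (7.2213, 3.1894)
link 2: phi[2] = -15 + 45 + 115 = 145 deg
  cos(145 deg) = -0.8192, sin(145 deg) = 0.5736
  joint[3] = (7.2213, 3.1894) + 4.3 * (-0.8192, 0.5736) = (7.2213 + -3.5224, 3.1894 + 2.4664) = (3.6989, 5.6558)
End effector: (3.6989, 5.6558)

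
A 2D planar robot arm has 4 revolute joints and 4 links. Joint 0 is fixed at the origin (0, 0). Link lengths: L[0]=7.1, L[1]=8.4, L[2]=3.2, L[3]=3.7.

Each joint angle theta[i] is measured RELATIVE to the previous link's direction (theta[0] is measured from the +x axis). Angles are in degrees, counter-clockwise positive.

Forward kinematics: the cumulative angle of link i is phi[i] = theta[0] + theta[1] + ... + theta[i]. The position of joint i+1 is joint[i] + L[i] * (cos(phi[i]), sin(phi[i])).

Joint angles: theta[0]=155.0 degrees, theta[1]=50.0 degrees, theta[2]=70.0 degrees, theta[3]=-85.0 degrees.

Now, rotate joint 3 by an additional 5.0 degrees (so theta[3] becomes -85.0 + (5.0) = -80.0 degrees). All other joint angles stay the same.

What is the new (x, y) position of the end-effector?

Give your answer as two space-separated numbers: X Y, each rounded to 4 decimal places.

Answer: -17.3428 -4.6949

Derivation:
joint[0] = (0.0000, 0.0000)  (base)
link 0: phi[0] = 155 = 155 deg
  cos(155 deg) = -0.9063, sin(155 deg) = 0.4226
  joint[1] = (0.0000, 0.0000) + 7.1 * (-0.9063, 0.4226) = (0.0000 + -6.4348, 0.0000 + 3.0006) = (-6.4348, 3.0006)
link 1: phi[1] = 155 + 50 = 205 deg
  cos(205 deg) = -0.9063, sin(205 deg) = -0.4226
  joint[2] = (-6.4348, 3.0006) + 8.4 * (-0.9063, -0.4226) = (-6.4348 + -7.6130, 3.0006 + -3.5500) = (-14.0478, -0.5494)
link 2: phi[2] = 155 + 50 + 70 = 275 deg
  cos(275 deg) = 0.0872, sin(275 deg) = -0.9962
  joint[3] = (-14.0478, -0.5494) + 3.2 * (0.0872, -0.9962) = (-14.0478 + 0.2789, -0.5494 + -3.1878) = (-13.7689, -3.7372)
link 3: phi[3] = 155 + 50 + 70 + -80 = 195 deg
  cos(195 deg) = -0.9659, sin(195 deg) = -0.2588
  joint[4] = (-13.7689, -3.7372) + 3.7 * (-0.9659, -0.2588) = (-13.7689 + -3.5739, -3.7372 + -0.9576) = (-17.3428, -4.6949)
End effector: (-17.3428, -4.6949)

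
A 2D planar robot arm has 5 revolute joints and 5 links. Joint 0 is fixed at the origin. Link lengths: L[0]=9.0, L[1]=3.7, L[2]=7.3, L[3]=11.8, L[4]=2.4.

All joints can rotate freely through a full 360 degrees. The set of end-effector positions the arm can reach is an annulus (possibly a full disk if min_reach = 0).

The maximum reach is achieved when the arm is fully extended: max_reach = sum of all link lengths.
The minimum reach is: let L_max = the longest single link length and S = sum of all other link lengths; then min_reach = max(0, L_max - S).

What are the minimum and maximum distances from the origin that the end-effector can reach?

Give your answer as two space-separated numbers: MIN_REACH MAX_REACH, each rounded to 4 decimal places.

Link lengths: [9.0, 3.7, 7.3, 11.8, 2.4]
max_reach = 9 + 3.7 + 7.3 + 11.8 + 2.4 = 34.2
L_max = max([9.0, 3.7, 7.3, 11.8, 2.4]) = 11.8
S (sum of others) = 34.2 - 11.8 = 22.4
min_reach = max(0, 11.8 - 22.4) = max(0, -10.6) = 0

Answer: 0.0000 34.2000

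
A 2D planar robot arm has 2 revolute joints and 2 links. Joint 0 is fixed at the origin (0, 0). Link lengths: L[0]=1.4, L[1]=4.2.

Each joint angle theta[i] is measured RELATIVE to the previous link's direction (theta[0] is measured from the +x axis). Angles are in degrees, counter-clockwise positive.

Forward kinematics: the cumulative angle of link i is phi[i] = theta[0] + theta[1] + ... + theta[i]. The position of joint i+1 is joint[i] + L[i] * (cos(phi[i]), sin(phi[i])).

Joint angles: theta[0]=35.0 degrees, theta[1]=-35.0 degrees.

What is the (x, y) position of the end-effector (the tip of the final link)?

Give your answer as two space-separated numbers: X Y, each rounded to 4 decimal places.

Answer: 5.3468 0.8030

Derivation:
joint[0] = (0.0000, 0.0000)  (base)
link 0: phi[0] = 35 = 35 deg
  cos(35 deg) = 0.8192, sin(35 deg) = 0.5736
  joint[1] = (0.0000, 0.0000) + 1.4 * (0.8192, 0.5736) = (0.0000 + 1.1468, 0.0000 + 0.8030) = (1.1468, 0.8030)
link 1: phi[1] = 35 + -35 = 0 deg
  cos(0 deg) = 1.0000, sin(0 deg) = 0.0000
  joint[2] = (1.1468, 0.8030) + 4.2 * (1.0000, 0.0000) = (1.1468 + 4.2000, 0.8030 + 0.0000) = (5.3468, 0.8030)
End effector: (5.3468, 0.8030)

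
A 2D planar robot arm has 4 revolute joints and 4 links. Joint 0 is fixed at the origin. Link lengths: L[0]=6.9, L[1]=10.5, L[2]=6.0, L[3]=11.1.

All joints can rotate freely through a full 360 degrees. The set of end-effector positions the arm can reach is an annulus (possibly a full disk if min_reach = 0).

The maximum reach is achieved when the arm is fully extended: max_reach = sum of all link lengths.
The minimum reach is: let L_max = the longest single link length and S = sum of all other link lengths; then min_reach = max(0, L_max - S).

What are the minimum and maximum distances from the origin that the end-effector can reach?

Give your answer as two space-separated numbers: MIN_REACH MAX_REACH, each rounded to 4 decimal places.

Answer: 0.0000 34.5000

Derivation:
Link lengths: [6.9, 10.5, 6.0, 11.1]
max_reach = 6.9 + 10.5 + 6 + 11.1 = 34.5
L_max = max([6.9, 10.5, 6.0, 11.1]) = 11.1
S (sum of others) = 34.5 - 11.1 = 23.4
min_reach = max(0, 11.1 - 23.4) = max(0, -12.3) = 0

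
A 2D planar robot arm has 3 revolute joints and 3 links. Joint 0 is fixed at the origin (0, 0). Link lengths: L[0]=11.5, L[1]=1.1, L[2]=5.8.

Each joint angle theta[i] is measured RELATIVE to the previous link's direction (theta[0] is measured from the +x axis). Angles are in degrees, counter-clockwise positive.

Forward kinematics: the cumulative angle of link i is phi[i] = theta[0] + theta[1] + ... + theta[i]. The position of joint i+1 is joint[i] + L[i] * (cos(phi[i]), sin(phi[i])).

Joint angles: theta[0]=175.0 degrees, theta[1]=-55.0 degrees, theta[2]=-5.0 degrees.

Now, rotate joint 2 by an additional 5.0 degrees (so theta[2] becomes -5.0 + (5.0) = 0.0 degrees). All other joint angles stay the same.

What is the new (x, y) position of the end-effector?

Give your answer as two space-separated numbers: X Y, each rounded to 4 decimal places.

joint[0] = (0.0000, 0.0000)  (base)
link 0: phi[0] = 175 = 175 deg
  cos(175 deg) = -0.9962, sin(175 deg) = 0.0872
  joint[1] = (0.0000, 0.0000) + 11.5 * (-0.9962, 0.0872) = (0.0000 + -11.4562, 0.0000 + 1.0023) = (-11.4562, 1.0023)
link 1: phi[1] = 175 + -55 = 120 deg
  cos(120 deg) = -0.5000, sin(120 deg) = 0.8660
  joint[2] = (-11.4562, 1.0023) + 1.1 * (-0.5000, 0.8660) = (-11.4562 + -0.5500, 1.0023 + 0.9526) = (-12.0062, 1.9549)
link 2: phi[2] = 175 + -55 + 0 = 120 deg
  cos(120 deg) = -0.5000, sin(120 deg) = 0.8660
  joint[3] = (-12.0062, 1.9549) + 5.8 * (-0.5000, 0.8660) = (-12.0062 + -2.9000, 1.9549 + 5.0229) = (-14.9062, 6.9779)
End effector: (-14.9062, 6.9779)

Answer: -14.9062 6.9779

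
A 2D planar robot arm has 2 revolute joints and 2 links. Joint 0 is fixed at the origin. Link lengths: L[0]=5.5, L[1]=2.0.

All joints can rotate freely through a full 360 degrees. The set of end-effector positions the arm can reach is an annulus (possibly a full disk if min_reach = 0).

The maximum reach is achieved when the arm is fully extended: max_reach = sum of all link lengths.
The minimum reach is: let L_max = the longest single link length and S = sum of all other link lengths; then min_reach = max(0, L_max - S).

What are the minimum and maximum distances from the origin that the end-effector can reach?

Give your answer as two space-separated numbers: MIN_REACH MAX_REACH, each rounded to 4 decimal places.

Answer: 3.5000 7.5000

Derivation:
Link lengths: [5.5, 2.0]
max_reach = 5.5 + 2 = 7.5
L_max = max([5.5, 2.0]) = 5.5
S (sum of others) = 7.5 - 5.5 = 2
min_reach = max(0, 5.5 - 2) = max(0, 3.5) = 3.5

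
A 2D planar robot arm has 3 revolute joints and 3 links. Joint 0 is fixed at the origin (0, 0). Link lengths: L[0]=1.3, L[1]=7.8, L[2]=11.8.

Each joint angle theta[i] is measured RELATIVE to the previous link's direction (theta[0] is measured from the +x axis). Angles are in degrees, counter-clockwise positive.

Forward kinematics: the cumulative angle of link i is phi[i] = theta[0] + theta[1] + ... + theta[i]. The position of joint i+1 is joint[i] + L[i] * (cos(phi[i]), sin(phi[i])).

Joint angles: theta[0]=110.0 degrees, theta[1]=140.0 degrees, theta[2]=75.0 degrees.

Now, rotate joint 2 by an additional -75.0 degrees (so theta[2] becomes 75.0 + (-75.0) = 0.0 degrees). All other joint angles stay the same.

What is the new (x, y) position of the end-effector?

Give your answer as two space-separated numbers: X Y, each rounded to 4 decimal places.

joint[0] = (0.0000, 0.0000)  (base)
link 0: phi[0] = 110 = 110 deg
  cos(110 deg) = -0.3420, sin(110 deg) = 0.9397
  joint[1] = (0.0000, 0.0000) + 1.3 * (-0.3420, 0.9397) = (0.0000 + -0.4446, 0.0000 + 1.2216) = (-0.4446, 1.2216)
link 1: phi[1] = 110 + 140 = 250 deg
  cos(250 deg) = -0.3420, sin(250 deg) = -0.9397
  joint[2] = (-0.4446, 1.2216) + 7.8 * (-0.3420, -0.9397) = (-0.4446 + -2.6678, 1.2216 + -7.3296) = (-3.1124, -6.1080)
link 2: phi[2] = 110 + 140 + 0 = 250 deg
  cos(250 deg) = -0.3420, sin(250 deg) = -0.9397
  joint[3] = (-3.1124, -6.1080) + 11.8 * (-0.3420, -0.9397) = (-3.1124 + -4.0358, -6.1080 + -11.0884) = (-7.1482, -17.1964)
End effector: (-7.1482, -17.1964)

Answer: -7.1482 -17.1964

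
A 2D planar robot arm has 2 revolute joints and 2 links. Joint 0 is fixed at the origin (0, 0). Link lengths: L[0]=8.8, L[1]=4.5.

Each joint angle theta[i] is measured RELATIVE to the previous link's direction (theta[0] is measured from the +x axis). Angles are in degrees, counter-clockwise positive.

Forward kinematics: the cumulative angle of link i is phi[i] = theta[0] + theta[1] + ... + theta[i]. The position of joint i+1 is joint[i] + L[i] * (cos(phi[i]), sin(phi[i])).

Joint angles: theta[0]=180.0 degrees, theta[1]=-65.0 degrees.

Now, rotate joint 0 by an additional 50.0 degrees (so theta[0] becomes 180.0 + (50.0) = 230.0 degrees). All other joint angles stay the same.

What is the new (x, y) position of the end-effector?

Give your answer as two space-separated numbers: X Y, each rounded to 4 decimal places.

Answer: -10.0032 -5.5765

Derivation:
joint[0] = (0.0000, 0.0000)  (base)
link 0: phi[0] = 230 = 230 deg
  cos(230 deg) = -0.6428, sin(230 deg) = -0.7660
  joint[1] = (0.0000, 0.0000) + 8.8 * (-0.6428, -0.7660) = (0.0000 + -5.6565, 0.0000 + -6.7412) = (-5.6565, -6.7412)
link 1: phi[1] = 230 + -65 = 165 deg
  cos(165 deg) = -0.9659, sin(165 deg) = 0.2588
  joint[2] = (-5.6565, -6.7412) + 4.5 * (-0.9659, 0.2588) = (-5.6565 + -4.3467, -6.7412 + 1.1647) = (-10.0032, -5.5765)
End effector: (-10.0032, -5.5765)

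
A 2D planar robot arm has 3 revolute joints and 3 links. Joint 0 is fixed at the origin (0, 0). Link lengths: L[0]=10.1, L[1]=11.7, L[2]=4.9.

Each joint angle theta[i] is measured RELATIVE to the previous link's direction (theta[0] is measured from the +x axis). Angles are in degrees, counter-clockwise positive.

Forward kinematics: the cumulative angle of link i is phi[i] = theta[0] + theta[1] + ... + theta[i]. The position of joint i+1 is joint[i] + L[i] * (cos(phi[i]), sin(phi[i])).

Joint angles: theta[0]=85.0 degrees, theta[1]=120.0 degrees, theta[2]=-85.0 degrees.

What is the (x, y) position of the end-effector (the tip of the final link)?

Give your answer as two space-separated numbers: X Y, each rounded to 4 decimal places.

joint[0] = (0.0000, 0.0000)  (base)
link 0: phi[0] = 85 = 85 deg
  cos(85 deg) = 0.0872, sin(85 deg) = 0.9962
  joint[1] = (0.0000, 0.0000) + 10.1 * (0.0872, 0.9962) = (0.0000 + 0.8803, 0.0000 + 10.0616) = (0.8803, 10.0616)
link 1: phi[1] = 85 + 120 = 205 deg
  cos(205 deg) = -0.9063, sin(205 deg) = -0.4226
  joint[2] = (0.8803, 10.0616) + 11.7 * (-0.9063, -0.4226) = (0.8803 + -10.6038, 10.0616 + -4.9446) = (-9.7235, 5.1169)
link 2: phi[2] = 85 + 120 + -85 = 120 deg
  cos(120 deg) = -0.5000, sin(120 deg) = 0.8660
  joint[3] = (-9.7235, 5.1169) + 4.9 * (-0.5000, 0.8660) = (-9.7235 + -2.4500, 5.1169 + 4.2435) = (-12.1735, 9.3605)
End effector: (-12.1735, 9.3605)

Answer: -12.1735 9.3605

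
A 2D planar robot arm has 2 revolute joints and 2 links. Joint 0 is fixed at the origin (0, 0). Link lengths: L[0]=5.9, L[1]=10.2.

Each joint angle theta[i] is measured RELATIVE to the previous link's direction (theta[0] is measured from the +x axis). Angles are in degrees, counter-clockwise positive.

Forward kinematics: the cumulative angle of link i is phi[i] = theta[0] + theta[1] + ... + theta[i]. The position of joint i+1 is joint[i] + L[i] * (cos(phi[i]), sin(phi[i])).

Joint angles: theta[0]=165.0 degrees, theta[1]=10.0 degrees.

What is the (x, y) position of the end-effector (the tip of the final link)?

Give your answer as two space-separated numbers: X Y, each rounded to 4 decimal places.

Answer: -15.8601 2.4160

Derivation:
joint[0] = (0.0000, 0.0000)  (base)
link 0: phi[0] = 165 = 165 deg
  cos(165 deg) = -0.9659, sin(165 deg) = 0.2588
  joint[1] = (0.0000, 0.0000) + 5.9 * (-0.9659, 0.2588) = (0.0000 + -5.6990, 0.0000 + 1.5270) = (-5.6990, 1.5270)
link 1: phi[1] = 165 + 10 = 175 deg
  cos(175 deg) = -0.9962, sin(175 deg) = 0.0872
  joint[2] = (-5.6990, 1.5270) + 10.2 * (-0.9962, 0.0872) = (-5.6990 + -10.1612, 1.5270 + 0.8890) = (-15.8601, 2.4160)
End effector: (-15.8601, 2.4160)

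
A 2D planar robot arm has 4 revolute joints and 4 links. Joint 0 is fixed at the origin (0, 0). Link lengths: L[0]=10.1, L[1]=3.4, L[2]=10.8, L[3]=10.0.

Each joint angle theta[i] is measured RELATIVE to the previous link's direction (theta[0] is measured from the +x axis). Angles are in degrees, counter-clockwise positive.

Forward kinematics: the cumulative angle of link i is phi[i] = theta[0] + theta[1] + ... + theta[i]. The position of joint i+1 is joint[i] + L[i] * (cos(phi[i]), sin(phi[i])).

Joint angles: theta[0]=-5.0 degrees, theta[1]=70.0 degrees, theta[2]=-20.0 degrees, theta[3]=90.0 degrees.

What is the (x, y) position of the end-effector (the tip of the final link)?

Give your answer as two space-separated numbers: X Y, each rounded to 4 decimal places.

joint[0] = (0.0000, 0.0000)  (base)
link 0: phi[0] = -5 = -5 deg
  cos(-5 deg) = 0.9962, sin(-5 deg) = -0.0872
  joint[1] = (0.0000, 0.0000) + 10.1 * (0.9962, -0.0872) = (0.0000 + 10.0616, 0.0000 + -0.8803) = (10.0616, -0.8803)
link 1: phi[1] = -5 + 70 = 65 deg
  cos(65 deg) = 0.4226, sin(65 deg) = 0.9063
  joint[2] = (10.0616, -0.8803) + 3.4 * (0.4226, 0.9063) = (10.0616 + 1.4369, -0.8803 + 3.0814) = (11.4985, 2.2012)
link 2: phi[2] = -5 + 70 + -20 = 45 deg
  cos(45 deg) = 0.7071, sin(45 deg) = 0.7071
  joint[3] = (11.4985, 2.2012) + 10.8 * (0.7071, 0.7071) = (11.4985 + 7.6368, 2.2012 + 7.6368) = (19.1352, 9.8379)
link 3: phi[3] = -5 + 70 + -20 + 90 = 135 deg
  cos(135 deg) = -0.7071, sin(135 deg) = 0.7071
  joint[4] = (19.1352, 9.8379) + 10 * (-0.7071, 0.7071) = (19.1352 + -7.0711, 9.8379 + 7.0711) = (12.0642, 16.9090)
End effector: (12.0642, 16.9090)

Answer: 12.0642 16.9090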